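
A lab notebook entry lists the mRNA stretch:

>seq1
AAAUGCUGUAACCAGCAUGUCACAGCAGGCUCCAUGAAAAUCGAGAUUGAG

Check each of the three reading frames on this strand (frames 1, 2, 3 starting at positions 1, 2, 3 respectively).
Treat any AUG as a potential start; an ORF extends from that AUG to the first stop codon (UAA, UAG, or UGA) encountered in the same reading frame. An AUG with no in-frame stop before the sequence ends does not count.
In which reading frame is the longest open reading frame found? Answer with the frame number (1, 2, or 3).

Frame 1: AAA UGC UGU AAC CAG CAU GUC ACA GCA GGC UCC AUG AAA AUC GAG AUU GAG — no AUG→stop ORF.
Frame 2: AAU GCU GUA ACC AGC AUG UCA CAG CAG GCU CCA UGA AAA UCG AGA UUG — AUG at 17, stop UGA at 35 → 21 nt.
Frame 3: AUG CUG UAA CCA GCA UGU CAC AGC AGG CUC CAU GAA AAU CGA GAU UGA — AUG at 3, stop UAA at 9 → 9 nt.
Longest ORF is 21 nt in frame 2 (positions 17–37).

2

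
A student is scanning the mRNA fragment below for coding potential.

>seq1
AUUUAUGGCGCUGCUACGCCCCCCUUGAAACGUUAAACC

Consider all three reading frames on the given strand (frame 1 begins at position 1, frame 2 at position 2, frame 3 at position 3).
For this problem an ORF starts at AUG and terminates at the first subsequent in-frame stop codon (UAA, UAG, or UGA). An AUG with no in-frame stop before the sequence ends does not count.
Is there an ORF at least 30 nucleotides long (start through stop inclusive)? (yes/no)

Frame 1: AUU UAU GGC GCU GCU ACG CCC CCC UUG AAA CGU UAA ACC — no AUG→stop ORF.
Frame 2: UUU AUG GCG CUG CUA CGC CCC CCU UGA AAC GUU AAA — AUG at 5, stop UGA at 26 → 24 nt.
Frame 3: UUA UGG CGC UGC UAC GCC CCC CUU GAA ACG UUA AAC — no AUG→stop ORF.
Largest ORF found is 24 nucleotides < 30, so no.

no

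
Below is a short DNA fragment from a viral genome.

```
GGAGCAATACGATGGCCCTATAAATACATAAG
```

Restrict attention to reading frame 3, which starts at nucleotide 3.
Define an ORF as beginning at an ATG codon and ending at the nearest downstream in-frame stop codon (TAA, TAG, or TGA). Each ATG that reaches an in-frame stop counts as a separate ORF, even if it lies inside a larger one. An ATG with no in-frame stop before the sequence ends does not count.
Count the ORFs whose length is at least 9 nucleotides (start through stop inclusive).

Frame 3: AGC AAT ACG ATG GCC CTA TAA ATA CAT AAG — ATG at 12, stop TAA at 21 → 12 nt.
ORFs ≥ 9 nucleotides: frame 3 12–23 (12 nucleotides). Count = 1.

1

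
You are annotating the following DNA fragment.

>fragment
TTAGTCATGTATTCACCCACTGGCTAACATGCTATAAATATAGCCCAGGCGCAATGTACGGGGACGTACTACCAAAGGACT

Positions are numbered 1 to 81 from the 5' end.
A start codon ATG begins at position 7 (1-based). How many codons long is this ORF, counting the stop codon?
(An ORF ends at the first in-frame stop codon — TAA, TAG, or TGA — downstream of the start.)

7

Codons from position 7: ATG (7–9), TAT (10–12), TCA (13–15), CCC (16–18), ACT (19–21), GGC (22–24), TAA (25–27).
TAA is the first in-frame stop; that's 7 codons including the stop.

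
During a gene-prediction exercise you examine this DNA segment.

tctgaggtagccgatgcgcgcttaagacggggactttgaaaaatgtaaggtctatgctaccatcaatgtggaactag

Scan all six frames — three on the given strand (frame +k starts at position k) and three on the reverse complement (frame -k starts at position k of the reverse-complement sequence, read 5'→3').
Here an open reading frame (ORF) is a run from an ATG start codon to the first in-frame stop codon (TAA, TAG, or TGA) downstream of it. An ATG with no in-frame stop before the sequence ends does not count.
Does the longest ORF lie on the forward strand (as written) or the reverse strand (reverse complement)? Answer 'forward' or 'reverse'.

forward

Reverse complement (5'→3'): CTAGTTCCACATTGATGGTAGCATAGACCTTACATTTTTCAAAGTCCCCGTCTTAAGCGCGCATCGGCTACCTCAGA
Frame +1: TCT GAG GTA GCC GAT GCG CGC TTA AGA CGG GGA CTT TGA AAA ATG TAA GGT CTA TGC TAC CAT CAA TGT GGA ACT — ATG at 43, stop TAA at 46 → 6 nt.
Frame +2: CTG AGG TAG CCG ATG CGC GCT TAA GAC GGG GAC TTT GAA AAA TGT AAG GTC TAT GCT ACC ATC AAT GTG GAA CTA — ATG at 14, stop TAA at 23 → 12 nt.
Frame +3: TGA GGT AGC CGA TGC GCG CTT AAG ACG GGG ACT TTG AAA AAT GTA AGG TCT ATG CTA CCA TCA ATG TGG AAC TAG — ATG at 54, stop TAG at 75 → 24 nt; ATG at 66, stop TAG at 75 → 12 nt.
Frame -1: CTA GTT CCA CAT TGA TGG TAG CAT AGA CCT TAC ATT TTT CAA AGT CCC CGT CTT AAG CGC GCA TCG GCT ACC TCA — no ATG→stop ORF.
Frame -2: TAG TTC CAC ATT GAT GGT AGC ATA GAC CTT ACA TTT TTC AAA GTC CCC GTC TTA AGC GCG CAT CGG CTA CCT CAG — no ATG→stop ORF.
Frame -3: AGT TCC ACA TTG ATG GTA GCA TAG ACC TTA CAT TTT TCA AAG TCC CCG TCT TAA GCG CGC ATC GGC TAC CTC AGA — ATG at 15, stop TAG at 24 → 12 nt.
Forward-strand max 24 nt; reverse-strand max 12 nt. The forward strand has the longer ORF.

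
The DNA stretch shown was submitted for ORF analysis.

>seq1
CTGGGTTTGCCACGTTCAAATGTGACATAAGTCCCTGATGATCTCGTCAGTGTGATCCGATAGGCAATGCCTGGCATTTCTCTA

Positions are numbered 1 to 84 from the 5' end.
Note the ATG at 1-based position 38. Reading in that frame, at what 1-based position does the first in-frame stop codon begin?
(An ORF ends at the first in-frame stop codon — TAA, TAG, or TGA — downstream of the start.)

53

Codons from position 38: ATG (38–40), ATC (41–43), TCG (44–46), TCA (47–49), GTG (50–52), TGA (53–55).
TGA is a stop codon; it begins at position 53.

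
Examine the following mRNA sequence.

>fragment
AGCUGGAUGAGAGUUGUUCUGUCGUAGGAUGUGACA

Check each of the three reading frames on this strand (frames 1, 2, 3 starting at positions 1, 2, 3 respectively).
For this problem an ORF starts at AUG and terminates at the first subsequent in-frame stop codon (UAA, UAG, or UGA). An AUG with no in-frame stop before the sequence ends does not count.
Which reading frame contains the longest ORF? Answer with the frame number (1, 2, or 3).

1

Frame 1: AGC UGG AUG AGA GUU GUU CUG UCG UAG GAU GUG ACA — AUG at 7, stop UAG at 25 → 21 nt.
Frame 2: GCU GGA UGA GAG UUG UUC UGU CGU AGG AUG UGA — AUG at 29, stop UGA at 32 → 6 nt.
Frame 3: CUG GAU GAG AGU UGU UCU GUC GUA GGA UGU GAC — no AUG→stop ORF.
Longest ORF is 21 nt in frame 1 (positions 7–27).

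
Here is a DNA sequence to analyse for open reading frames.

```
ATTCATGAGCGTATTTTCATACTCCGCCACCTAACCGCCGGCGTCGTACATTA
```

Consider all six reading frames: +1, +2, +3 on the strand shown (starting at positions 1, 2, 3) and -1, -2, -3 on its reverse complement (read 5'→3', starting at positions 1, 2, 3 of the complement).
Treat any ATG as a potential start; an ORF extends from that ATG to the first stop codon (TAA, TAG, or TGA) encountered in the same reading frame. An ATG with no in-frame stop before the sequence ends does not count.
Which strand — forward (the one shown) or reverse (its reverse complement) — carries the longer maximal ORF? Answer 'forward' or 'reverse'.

forward

Reverse complement (5'→3'): TAATGTACGACGCCGGCGGTTAGGTGGCGGAGTATGAAAATACGCTCATGAAT
Frame +1: ATT CAT GAG CGT ATT TTC ATA CTC CGC CAC CTA ACC GCC GGC GTC GTA CAT — no ATG→stop ORF.
Frame +2: TTC ATG AGC GTA TTT TCA TAC TCC GCC ACC TAA CCG CCG GCG TCG TAC ATT — ATG at 5, stop TAA at 32 → 30 nt.
Frame +3: TCA TGA GCG TAT TTT CAT ACT CCG CCA CCT AAC CGC CGG CGT CGT ACA TTA — no ATG→stop ORF.
Frame -1: TAA TGT ACG ACG CCG GCG GTT AGG TGG CGG AGT ATG AAA ATA CGC TCA TGA — ATG at 34, stop TGA at 49 → 18 nt.
Frame -2: AAT GTA CGA CGC CGG CGG TTA GGT GGC GGA GTA TGA AAA TAC GCT CAT GAA — no ATG→stop ORF.
Frame -3: ATG TAC GAC GCC GGC GGT TAG GTG GCG GAG TAT GAA AAT ACG CTC ATG AAT — ATG at 3, stop TAG at 21 → 21 nt.
Forward-strand max 30 nt; reverse-strand max 21 nt. The forward strand has the longer ORF.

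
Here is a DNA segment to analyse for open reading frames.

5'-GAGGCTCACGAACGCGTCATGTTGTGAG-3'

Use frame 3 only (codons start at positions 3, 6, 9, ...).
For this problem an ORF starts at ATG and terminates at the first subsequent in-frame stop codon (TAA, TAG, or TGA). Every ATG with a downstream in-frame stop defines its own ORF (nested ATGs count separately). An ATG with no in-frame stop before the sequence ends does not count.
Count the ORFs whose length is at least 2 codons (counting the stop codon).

0

Frame 3: GGC TCA CGA ACG CGT CAT GTT GTG — no ATG→stop ORF.
No ORF reaches 2 codons. Count = 0.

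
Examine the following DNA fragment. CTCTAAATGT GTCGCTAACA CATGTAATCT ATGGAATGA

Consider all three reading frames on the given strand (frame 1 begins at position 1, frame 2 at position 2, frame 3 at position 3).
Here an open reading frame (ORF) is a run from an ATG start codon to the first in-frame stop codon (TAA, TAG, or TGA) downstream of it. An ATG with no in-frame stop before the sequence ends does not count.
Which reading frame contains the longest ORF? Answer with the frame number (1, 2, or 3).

Frame 1: CTC TAA ATG TGT CGC TAA CAC ATG TAA TCT ATG GAA TGA — ATG at 7, stop TAA at 16 → 12 nt; ATG at 22, stop TAA at 25 → 6 nt; ATG at 31, stop TGA at 37 → 9 nt.
Frame 2: TCT AAA TGT GTC GCT AAC ACA TGT AAT CTA TGG AAT — no ATG→stop ORF.
Frame 3: CTA AAT GTG TCG CTA ACA CAT GTA ATC TAT GGA ATG — no ATG→stop ORF.
Longest ORF is 12 nt in frame 1 (positions 7–18).

1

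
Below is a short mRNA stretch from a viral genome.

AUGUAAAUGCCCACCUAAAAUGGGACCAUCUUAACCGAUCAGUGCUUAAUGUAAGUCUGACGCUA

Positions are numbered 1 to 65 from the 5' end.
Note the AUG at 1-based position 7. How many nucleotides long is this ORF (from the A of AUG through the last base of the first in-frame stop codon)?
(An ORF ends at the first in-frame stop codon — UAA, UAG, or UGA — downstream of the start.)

Codons from position 7: AUG (7–9), CCC (10–12), ACC (13–15), UAA (16–18).
UAA is the first in-frame stop; ORF spans 7–18, 12 nucleotides.

12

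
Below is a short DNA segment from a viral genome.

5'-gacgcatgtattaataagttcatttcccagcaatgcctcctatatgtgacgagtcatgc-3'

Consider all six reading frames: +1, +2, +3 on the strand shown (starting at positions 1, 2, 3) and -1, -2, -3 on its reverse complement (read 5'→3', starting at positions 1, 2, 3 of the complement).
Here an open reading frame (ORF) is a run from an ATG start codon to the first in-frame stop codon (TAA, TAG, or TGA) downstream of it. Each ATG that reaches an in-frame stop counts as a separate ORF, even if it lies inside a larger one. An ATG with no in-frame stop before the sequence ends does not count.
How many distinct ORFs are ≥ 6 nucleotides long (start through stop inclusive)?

3

Reverse complement (5'→3'): GCATGACTCGTCACATATAGGAGGCATTGCTGGGAAATGAACTTATTAATACATGCGTC
Frame +1: GAC GCA TGT ATT AAT AAG TTC ATT TCC CAG CAA TGC CTC CTA TAT GTG ACG AGT CAT — no ATG→stop ORF.
Frame +2: ACG CAT GTA TTA ATA AGT TCA TTT CCC AGC AAT GCC TCC TAT ATG TGA CGA GTC ATG — ATG at 44, stop TGA at 47 → 6 nt.
Frame +3: CGC ATG TAT TAA TAA GTT CAT TTC CCA GCA ATG CCT CCT ATA TGT GAC GAG TCA TGC — ATG at 6, stop TAA at 12 → 9 nt.
Frame -1: GCA TGA CTC GTC ACA TAT AGG AGG CAT TGC TGG GAA ATG AAC TTA TTA ATA CAT GCG — no ATG→stop ORF.
Frame -2: CAT GAC TCG TCA CAT ATA GGA GGC ATT GCT GGG AAA TGA ACT TAT TAA TAC ATG CGT — no ATG→stop ORF.
Frame -3: ATG ACT CGT CAC ATA TAG GAG GCA TTG CTG GGA AAT GAA CTT ATT AAT ACA TGC GTC — ATG at 3, stop TAG at 18 → 18 nt.
ORFs ≥ 6 nucleotides: frame +2 44–49 (6 nucleotides), frame +3 6–14 (9 nucleotides), frame -3 3–20 (18 nucleotides). Count = 3.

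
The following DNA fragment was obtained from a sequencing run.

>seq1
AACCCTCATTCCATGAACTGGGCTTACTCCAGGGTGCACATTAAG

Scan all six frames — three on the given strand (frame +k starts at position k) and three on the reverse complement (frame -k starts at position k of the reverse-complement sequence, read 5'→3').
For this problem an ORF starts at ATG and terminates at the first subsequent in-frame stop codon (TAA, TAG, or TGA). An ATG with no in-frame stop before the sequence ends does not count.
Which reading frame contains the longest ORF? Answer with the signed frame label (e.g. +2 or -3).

Reverse complement (5'→3'): CTTAATGTGCACCCTGGAGTAAGCCCAGTTCATGGAATGAGGGTT
Frame +1: AAC CCT CAT TCC ATG AAC TGG GCT TAC TCC AGG GTG CAC ATT AAG — no ATG→stop ORF.
Frame +2: ACC CTC ATT CCA TGA ACT GGG CTT ACT CCA GGG TGC ACA TTA — no ATG→stop ORF.
Frame +3: CCC TCA TTC CAT GAA CTG GGC TTA CTC CAG GGT GCA CAT TAA — no ATG→stop ORF.
Frame -1: CTT AAT GTG CAC CCT GGA GTA AGC CCA GTT CAT GGA ATG AGG GTT — no ATG→stop ORF.
Frame -2: TTA ATG TGC ACC CTG GAG TAA GCC CAG TTC ATG GAA TGA GGG — ATG at 5, stop TAA at 20 → 18 nt; ATG at 32, stop TGA at 38 → 9 nt.
Frame -3: TAA TGT GCA CCC TGG AGT AAG CCC AGT TCA TGG AAT GAG GGT — no ATG→stop ORF.
Longest ORF is 18 nt in frame -2 (positions 5–22).

-2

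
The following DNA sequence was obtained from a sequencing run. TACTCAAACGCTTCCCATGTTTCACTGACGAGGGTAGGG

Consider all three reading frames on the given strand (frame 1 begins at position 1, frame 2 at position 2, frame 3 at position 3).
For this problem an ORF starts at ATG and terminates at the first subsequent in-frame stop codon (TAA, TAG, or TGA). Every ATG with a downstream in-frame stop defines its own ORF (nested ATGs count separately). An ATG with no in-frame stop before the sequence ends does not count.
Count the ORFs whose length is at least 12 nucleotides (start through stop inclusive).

1

Frame 1: TAC TCA AAC GCT TCC CAT GTT TCA CTG ACG AGG GTA GGG — no ATG→stop ORF.
Frame 2: ACT CAA ACG CTT CCC ATG TTT CAC TGA CGA GGG TAG — ATG at 17, stop TGA at 26 → 12 nt.
Frame 3: CTC AAA CGC TTC CCA TGT TTC ACT GAC GAG GGT AGG — no ATG→stop ORF.
ORFs ≥ 12 nucleotides: frame 2 17–28 (12 nucleotides). Count = 1.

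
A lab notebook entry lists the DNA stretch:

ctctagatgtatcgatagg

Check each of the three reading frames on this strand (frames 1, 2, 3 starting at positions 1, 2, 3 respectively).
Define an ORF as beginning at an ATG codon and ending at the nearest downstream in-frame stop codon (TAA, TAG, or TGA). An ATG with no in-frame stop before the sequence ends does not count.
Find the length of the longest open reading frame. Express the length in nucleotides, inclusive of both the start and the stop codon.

12

Frame 1: CTC TAG ATG TAT CGA TAG — ATG at 7, stop TAG at 16 → 12 nt.
Frame 2: TCT AGA TGT ATC GAT AGG — no ATG→stop ORF.
Frame 3: CTA GAT GTA TCG ATA — no ATG→stop ORF.
Longest: frame 1, positions 7–18, 12 nt = 4 codons = 3 aa. → 12 nucleotides.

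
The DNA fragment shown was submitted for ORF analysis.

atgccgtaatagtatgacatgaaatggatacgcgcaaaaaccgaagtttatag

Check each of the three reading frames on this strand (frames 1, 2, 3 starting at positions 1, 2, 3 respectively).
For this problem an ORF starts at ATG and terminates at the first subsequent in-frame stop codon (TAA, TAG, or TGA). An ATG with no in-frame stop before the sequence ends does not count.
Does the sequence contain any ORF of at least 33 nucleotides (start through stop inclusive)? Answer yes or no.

no

Frame 1: ATG CCG TAA TAG TAT GAC ATG AAA TGG ATA CGC GCA AAA ACC GAA GTT TAT — ATG at 1, stop TAA at 7 → 9 nt.
Frame 2: TGC CGT AAT AGT ATG ACA TGA AAT GGA TAC GCG CAA AAA CCG AAG TTT ATA — ATG at 14, stop TGA at 20 → 9 nt.
Frame 3: GCC GTA ATA GTA TGA CAT GAA ATG GAT ACG CGC AAA AAC CGA AGT TTA TAG — ATG at 24, stop TAG at 51 → 30 nt.
Largest ORF found is 30 nucleotides < 33, so no.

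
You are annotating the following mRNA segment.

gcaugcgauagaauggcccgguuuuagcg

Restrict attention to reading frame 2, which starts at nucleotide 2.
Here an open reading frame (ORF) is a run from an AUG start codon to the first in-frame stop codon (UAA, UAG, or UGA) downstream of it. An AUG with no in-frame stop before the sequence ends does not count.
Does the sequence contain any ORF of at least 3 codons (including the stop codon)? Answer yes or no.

no

Frame 2: CAU GCG AUA GAA UGG CCC GGU UUU AGC — no AUG→stop ORF.
Largest ORF found is 0 codons < 3, so no.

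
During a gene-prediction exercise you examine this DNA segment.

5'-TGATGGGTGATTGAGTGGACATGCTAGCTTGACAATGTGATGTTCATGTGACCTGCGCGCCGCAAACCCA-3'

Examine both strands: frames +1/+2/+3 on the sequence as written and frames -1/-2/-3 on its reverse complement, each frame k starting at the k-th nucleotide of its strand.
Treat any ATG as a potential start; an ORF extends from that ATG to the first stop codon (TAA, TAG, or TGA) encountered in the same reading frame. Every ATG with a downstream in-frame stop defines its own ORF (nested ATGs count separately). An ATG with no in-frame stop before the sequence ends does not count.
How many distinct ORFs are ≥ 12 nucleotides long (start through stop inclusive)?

4

Reverse complement (5'→3'): TGGGTTTGCGGCGCGCAGGTCACATGAACATCACATTGTCAAGCTAGCATGTCCACTCAATCACCCATCA
Frame +1: TGA TGG GTG ATT GAG TGG ACA TGC TAG CTT GAC AAT GTG ATG TTC ATG TGA CCT GCG CGC CGC AAA CCC — ATG at 40, stop TGA at 49 → 12 nt; ATG at 46, stop TGA at 49 → 6 nt.
Frame +2: GAT GGG TGA TTG AGT GGA CAT GCT AGC TTG ACA ATG TGA TGT TCA TGT GAC CTG CGC GCC GCA AAC CCA — ATG at 35, stop TGA at 38 → 6 nt.
Frame +3: ATG GGT GAT TGA GTG GAC ATG CTA GCT TGA CAA TGT GAT GTT CAT GTG ACC TGC GCG CCG CAA ACC — ATG at 3, stop TGA at 12 → 12 nt; ATG at 21, stop TGA at 30 → 12 nt.
Frame -1: TGG GTT TGC GGC GCG CAG GTC ACA TGA ACA TCA CAT TGT CAA GCT AGC ATG TCC ACT CAA TCA CCC ATC — no ATG→stop ORF.
Frame -2: GGG TTT GCG GCG CGC AGG TCA CAT GAA CAT CAC ATT GTC AAG CTA GCA TGT CCA CTC AAT CAC CCA TCA — no ATG→stop ORF.
Frame -3: GGT TTG CGG CGC GCA GGT CAC ATG AAC ATC ACA TTG TCA AGC TAG CAT GTC CAC TCA ATC ACC CAT — ATG at 24, stop TAG at 45 → 24 nt.
ORFs ≥ 12 nucleotides: frame +1 40–51 (12 nucleotides), frame +3 3–14 (12 nucleotides), frame +3 21–32 (12 nucleotides), frame -3 24–47 (24 nucleotides). Count = 4.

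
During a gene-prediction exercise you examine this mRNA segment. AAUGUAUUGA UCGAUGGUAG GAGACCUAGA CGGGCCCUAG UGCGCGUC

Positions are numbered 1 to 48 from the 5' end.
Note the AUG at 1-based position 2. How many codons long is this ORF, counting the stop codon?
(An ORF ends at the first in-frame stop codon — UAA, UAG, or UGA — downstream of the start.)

Codons from position 2: AUG (2–4), UAU (5–7), UGA (8–10).
UGA is the first in-frame stop; that's 3 codons including the stop.

3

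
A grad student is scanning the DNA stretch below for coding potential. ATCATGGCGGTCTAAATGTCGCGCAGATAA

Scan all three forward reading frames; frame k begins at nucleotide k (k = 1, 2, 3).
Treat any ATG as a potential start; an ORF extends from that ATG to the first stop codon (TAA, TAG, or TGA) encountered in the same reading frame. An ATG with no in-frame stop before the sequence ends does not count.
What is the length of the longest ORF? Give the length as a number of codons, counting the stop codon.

5

Frame 1: ATC ATG GCG GTC TAA ATG TCG CGC AGA TAA — ATG at 4, stop TAA at 13 → 12 nt; ATG at 16, stop TAA at 28 → 15 nt.
Frame 2: TCA TGG CGG TCT AAA TGT CGC GCA GAT — no ATG→stop ORF.
Frame 3: CAT GGC GGT CTA AAT GTC GCG CAG ATA — no ATG→stop ORF.
Longest: frame 1, positions 16–30, 15 nt = 5 codons = 4 aa. → 5 codons.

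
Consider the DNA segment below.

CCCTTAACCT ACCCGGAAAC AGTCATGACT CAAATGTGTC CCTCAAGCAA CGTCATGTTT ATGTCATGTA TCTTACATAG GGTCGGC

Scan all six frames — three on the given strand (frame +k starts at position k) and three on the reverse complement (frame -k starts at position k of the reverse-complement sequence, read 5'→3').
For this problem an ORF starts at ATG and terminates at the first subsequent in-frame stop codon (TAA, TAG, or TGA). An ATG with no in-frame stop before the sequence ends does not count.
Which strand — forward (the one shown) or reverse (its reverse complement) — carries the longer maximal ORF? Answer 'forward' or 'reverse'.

reverse

Reverse complement (5'→3'): GCCGACCCTATGTAAGATACATGACATAAACATGACGTTGCTTGAGGGACACATTTGAGTCATGACTGTTTCCGGGTAGGTTAAGGG
Frame +1: CCC TTA ACC TAC CCG GAA ACA GTC ATG ACT CAA ATG TGT CCC TCA AGC AAC GTC ATG TTT ATG TCA TGT ATC TTA CAT AGG GTC GGC — no ATG→stop ORF.
Frame +2: CCT TAA CCT ACC CGG AAA CAG TCA TGA CTC AAA TGT GTC CCT CAA GCA ACG TCA TGT TTA TGT CAT GTA TCT TAC ATA GGG TCG — no ATG→stop ORF.
Frame +3: CTT AAC CTA CCC GGA AAC AGT CAT GAC TCA AAT GTG TCC CTC AAG CAA CGT CAT GTT TAT GTC ATG TAT CTT ACA TAG GGT CGG — ATG at 66, stop TAG at 78 → 15 nt.
Frame -1: GCC GAC CCT ATG TAA GAT ACA TGA CAT AAA CAT GAC GTT GCT TGA GGG ACA CAT TTG AGT CAT GAC TGT TTC CGG GTA GGT TAA GGG — ATG at 10, stop TAA at 13 → 6 nt.
Frame -2: CCG ACC CTA TGT AAG ATA CAT GAC ATA AAC ATG ACG TTG CTT GAG GGA CAC ATT TGA GTC ATG ACT GTT TCC GGG TAG GTT AAG — ATG at 32, stop TGA at 56 → 27 nt; ATG at 62, stop TAG at 77 → 18 nt.
Frame -3: CGA CCC TAT GTA AGA TAC ATG ACA TAA ACA TGA CGT TGC TTG AGG GAC ACA TTT GAG TCA TGA CTG TTT CCG GGT AGG TTA AGG — ATG at 21, stop TAA at 27 → 9 nt.
Forward-strand max 15 nt; reverse-strand max 27 nt. The reverse strand has the longer ORF.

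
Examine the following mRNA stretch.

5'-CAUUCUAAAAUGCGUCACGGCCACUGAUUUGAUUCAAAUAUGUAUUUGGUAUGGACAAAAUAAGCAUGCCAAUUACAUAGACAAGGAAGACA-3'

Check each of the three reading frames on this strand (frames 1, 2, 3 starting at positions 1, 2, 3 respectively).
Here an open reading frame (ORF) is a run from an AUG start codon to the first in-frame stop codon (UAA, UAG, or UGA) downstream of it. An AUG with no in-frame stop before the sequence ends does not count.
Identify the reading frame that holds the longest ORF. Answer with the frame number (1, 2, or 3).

Frame 1: CAU UCU AAA AUG CGU CAC GGC CAC UGA UUU GAU UCA AAU AUG UAU UUG GUA UGG ACA AAA UAA GCA UGC CAA UUA CAU AGA CAA GGA AGA — AUG at 10, stop UGA at 25 → 18 nt; AUG at 40, stop UAA at 61 → 24 nt.
Frame 2: AUU CUA AAA UGC GUC ACG GCC ACU GAU UUG AUU CAA AUA UGU AUU UGG UAU GGA CAA AAU AAG CAU GCC AAU UAC AUA GAC AAG GAA GAC — no AUG→stop ORF.
Frame 3: UUC UAA AAU GCG UCA CGG CCA CUG AUU UGA UUC AAA UAU GUA UUU GGU AUG GAC AAA AUA AGC AUG CCA AUU ACA UAG ACA AGG AAG ACA — AUG at 51, stop UAG at 78 → 30 nt; AUG at 66, stop UAG at 78 → 15 nt.
Longest ORF is 30 nt in frame 3 (positions 51–80).

3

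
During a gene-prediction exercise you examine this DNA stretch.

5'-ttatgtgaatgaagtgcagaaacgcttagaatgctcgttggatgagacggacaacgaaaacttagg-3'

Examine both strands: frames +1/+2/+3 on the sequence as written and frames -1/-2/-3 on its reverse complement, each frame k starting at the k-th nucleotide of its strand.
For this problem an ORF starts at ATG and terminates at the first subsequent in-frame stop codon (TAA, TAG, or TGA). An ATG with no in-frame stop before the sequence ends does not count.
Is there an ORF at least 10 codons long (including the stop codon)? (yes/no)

Reverse complement (5'→3'): CCTAAGTTTTCGTTGTCCGTCTCATCCAACGAGCATTCTAAGCGTTTCTGCACTTCATTCACATAA
Frame +1: TTA TGT GAA TGA AGT GCA GAA ACG CTT AGA ATG CTC GTT GGA TGA GAC GGA CAA CGA AAA CTT AGG — ATG at 31, stop TGA at 43 → 15 nt.
Frame +2: TAT GTG AAT GAA GTG CAG AAA CGC TTA GAA TGC TCG TTG GAT GAG ACG GAC AAC GAA AAC TTA — no ATG→stop ORF.
Frame +3: ATG TGA ATG AAG TGC AGA AAC GCT TAG AAT GCT CGT TGG ATG AGA CGG ACA ACG AAA ACT TAG — ATG at 3, stop TGA at 6 → 6 nt; ATG at 9, stop TAG at 27 → 21 nt; ATG at 42, stop TAG at 63 → 24 nt.
Frame -1: CCT AAG TTT TCG TTG TCC GTC TCA TCC AAC GAG CAT TCT AAG CGT TTC TGC ACT TCA TTC ACA TAA — no ATG→stop ORF.
Frame -2: CTA AGT TTT CGT TGT CCG TCT CAT CCA ACG AGC ATT CTA AGC GTT TCT GCA CTT CAT TCA CAT — no ATG→stop ORF.
Frame -3: TAA GTT TTC GTT GTC CGT CTC ATC CAA CGA GCA TTC TAA GCG TTT CTG CAC TTC ATT CAC ATA — no ATG→stop ORF.
Largest ORF found is 8 codons < 10, so no.

no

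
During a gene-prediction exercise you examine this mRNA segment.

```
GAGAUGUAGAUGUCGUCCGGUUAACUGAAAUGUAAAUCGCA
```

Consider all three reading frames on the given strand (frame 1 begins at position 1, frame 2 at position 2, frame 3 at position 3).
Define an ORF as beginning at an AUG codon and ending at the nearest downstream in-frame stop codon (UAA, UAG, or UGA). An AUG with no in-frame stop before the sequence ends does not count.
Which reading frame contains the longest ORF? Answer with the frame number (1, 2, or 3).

Frame 1: GAG AUG UAG AUG UCG UCC GGU UAA CUG AAA UGU AAA UCG — AUG at 4, stop UAG at 7 → 6 nt; AUG at 10, stop UAA at 22 → 15 nt.
Frame 2: AGA UGU AGA UGU CGU CCG GUU AAC UGA AAU GUA AAU CGC — no AUG→stop ORF.
Frame 3: GAU GUA GAU GUC GUC CGG UUA ACU GAA AUG UAA AUC GCA — AUG at 30, stop UAA at 33 → 6 nt.
Longest ORF is 15 nt in frame 1 (positions 10–24).

1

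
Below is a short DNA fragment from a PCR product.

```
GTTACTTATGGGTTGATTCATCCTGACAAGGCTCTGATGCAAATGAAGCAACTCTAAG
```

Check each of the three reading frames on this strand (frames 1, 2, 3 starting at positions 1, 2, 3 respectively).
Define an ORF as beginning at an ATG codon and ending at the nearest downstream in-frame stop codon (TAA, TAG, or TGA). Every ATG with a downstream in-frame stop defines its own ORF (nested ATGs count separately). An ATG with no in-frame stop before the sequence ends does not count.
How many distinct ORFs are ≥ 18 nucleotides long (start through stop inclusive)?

1

Frame 1: GTT ACT TAT GGG TTG ATT CAT CCT GAC AAG GCT CTG ATG CAA ATG AAG CAA CTC TAA — ATG at 37, stop TAA at 55 → 21 nt; ATG at 43, stop TAA at 55 → 15 nt.
Frame 2: TTA CTT ATG GGT TGA TTC ATC CTG ACA AGG CTC TGA TGC AAA TGA AGC AAC TCT AAG — ATG at 8, stop TGA at 14 → 9 nt.
Frame 3: TAC TTA TGG GTT GAT TCA TCC TGA CAA GGC TCT GAT GCA AAT GAA GCA ACT CTA — no ATG→stop ORF.
ORFs ≥ 18 nucleotides: frame 1 37–57 (21 nucleotides). Count = 1.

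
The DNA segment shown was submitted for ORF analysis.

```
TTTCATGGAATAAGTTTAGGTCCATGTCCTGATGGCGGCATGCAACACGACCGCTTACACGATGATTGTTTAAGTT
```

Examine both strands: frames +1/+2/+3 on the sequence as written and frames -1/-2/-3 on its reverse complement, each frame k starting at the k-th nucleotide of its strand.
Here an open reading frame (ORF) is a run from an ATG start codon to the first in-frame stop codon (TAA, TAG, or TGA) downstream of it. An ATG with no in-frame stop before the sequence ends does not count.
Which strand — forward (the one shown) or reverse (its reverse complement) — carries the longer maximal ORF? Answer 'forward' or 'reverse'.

forward

Reverse complement (5'→3'): AACTTAAACAATCATCGTGTAAGCGGTCGTGTTGCATGCCGCCATCAGGACATGGACCTAAACTTATTCCATGAAA
Frame +1: TTT CAT GGA ATA AGT TTA GGT CCA TGT CCT GAT GGC GGC ATG CAA CAC GAC CGC TTA CAC GAT GAT TGT TTA AGT — no ATG→stop ORF.
Frame +2: TTC ATG GAA TAA GTT TAG GTC CAT GTC CTG ATG GCG GCA TGC AAC ACG ACC GCT TAC ACG ATG ATT GTT TAA GTT — ATG at 5, stop TAA at 11 → 9 nt; ATG at 32, stop TAA at 71 → 42 nt; ATG at 62, stop TAA at 71 → 12 nt.
Frame +3: TCA TGG AAT AAG TTT AGG TCC ATG TCC TGA TGG CGG CAT GCA ACA CGA CCG CTT ACA CGA TGA TTG TTT AAG — ATG at 24, stop TGA at 30 → 9 nt.
Frame -1: AAC TTA AAC AAT CAT CGT GTA AGC GGT CGT GTT GCA TGC CGC CAT CAG GAC ATG GAC CTA AAC TTA TTC CAT GAA — no ATG→stop ORF.
Frame -2: ACT TAA ACA ATC ATC GTG TAA GCG GTC GTG TTG CAT GCC GCC ATC AGG ACA TGG ACC TAA ACT TAT TCC ATG AAA — no ATG→stop ORF.
Frame -3: CTT AAA CAA TCA TCG TGT AAG CGG TCG TGT TGC ATG CCG CCA TCA GGA CAT GGA CCT AAA CTT ATT CCA TGA — ATG at 36, stop TGA at 72 → 39 nt.
Forward-strand max 42 nt; reverse-strand max 39 nt. The forward strand has the longer ORF.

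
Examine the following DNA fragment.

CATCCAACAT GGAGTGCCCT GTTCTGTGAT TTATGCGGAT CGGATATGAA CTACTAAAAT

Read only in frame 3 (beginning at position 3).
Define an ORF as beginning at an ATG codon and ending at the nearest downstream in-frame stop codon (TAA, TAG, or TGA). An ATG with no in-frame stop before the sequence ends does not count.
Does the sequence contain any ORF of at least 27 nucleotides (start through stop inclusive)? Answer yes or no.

Frame 3: TCC AAC ATG GAG TGC CCT GTT CTG TGA TTT ATG CGG ATC GGA TAT GAA CTA CTA AAA — ATG at 9, stop TGA at 27 → 21 nt.
Largest ORF found is 21 nucleotides < 27, so no.

no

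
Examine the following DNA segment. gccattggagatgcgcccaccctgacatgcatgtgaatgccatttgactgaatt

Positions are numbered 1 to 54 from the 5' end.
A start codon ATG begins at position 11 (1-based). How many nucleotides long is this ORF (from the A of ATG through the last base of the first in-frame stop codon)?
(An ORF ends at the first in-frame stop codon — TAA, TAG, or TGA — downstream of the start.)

15

Codons from position 11: ATG (11–13), CGC (14–16), CCA (17–19), CCC (20–22), TGA (23–25).
TGA is the first in-frame stop; ORF spans 11–25, 15 nucleotides.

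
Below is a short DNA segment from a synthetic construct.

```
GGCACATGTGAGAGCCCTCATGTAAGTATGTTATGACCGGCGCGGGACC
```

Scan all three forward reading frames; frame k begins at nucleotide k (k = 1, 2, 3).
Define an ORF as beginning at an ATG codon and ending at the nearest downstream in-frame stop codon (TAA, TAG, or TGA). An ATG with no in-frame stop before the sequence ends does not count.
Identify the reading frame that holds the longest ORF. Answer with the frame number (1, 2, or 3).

1

Frame 1: GGC ACA TGT GAG AGC CCT CAT GTA AGT ATG TTA TGA CCG GCG CGG GAC — ATG at 28, stop TGA at 34 → 9 nt.
Frame 2: GCA CAT GTG AGA GCC CTC ATG TAA GTA TGT TAT GAC CGG CGC GGG ACC — ATG at 20, stop TAA at 23 → 6 nt.
Frame 3: CAC ATG TGA GAG CCC TCA TGT AAG TAT GTT ATG ACC GGC GCG GGA — ATG at 6, stop TGA at 9 → 6 nt.
Longest ORF is 9 nt in frame 1 (positions 28–36).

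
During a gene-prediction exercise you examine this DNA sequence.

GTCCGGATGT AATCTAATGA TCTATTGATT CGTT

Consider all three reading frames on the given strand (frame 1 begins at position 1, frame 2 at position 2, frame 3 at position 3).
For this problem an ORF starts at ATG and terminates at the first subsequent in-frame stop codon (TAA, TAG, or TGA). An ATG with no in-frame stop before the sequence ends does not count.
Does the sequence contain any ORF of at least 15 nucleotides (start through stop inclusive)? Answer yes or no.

Frame 1: GTC CGG ATG TAA TCT AAT GAT CTA TTG ATT CGT — ATG at 7, stop TAA at 10 → 6 nt.
Frame 2: TCC GGA TGT AAT CTA ATG ATC TAT TGA TTC GTT — ATG at 17, stop TGA at 26 → 12 nt.
Frame 3: CCG GAT GTA ATC TAA TGA TCT ATT GAT TCG — no ATG→stop ORF.
Largest ORF found is 12 nucleotides < 15, so no.

no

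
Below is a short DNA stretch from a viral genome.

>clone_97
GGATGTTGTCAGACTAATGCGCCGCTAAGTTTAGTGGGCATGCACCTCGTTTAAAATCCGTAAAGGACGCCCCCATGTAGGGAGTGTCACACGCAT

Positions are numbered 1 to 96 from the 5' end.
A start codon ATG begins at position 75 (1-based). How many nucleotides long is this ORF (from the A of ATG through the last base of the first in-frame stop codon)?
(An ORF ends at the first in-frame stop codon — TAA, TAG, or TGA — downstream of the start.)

6

Codons from position 75: ATG (75–77), TAG (78–80).
TAG is the first in-frame stop; ORF spans 75–80, 6 nucleotides.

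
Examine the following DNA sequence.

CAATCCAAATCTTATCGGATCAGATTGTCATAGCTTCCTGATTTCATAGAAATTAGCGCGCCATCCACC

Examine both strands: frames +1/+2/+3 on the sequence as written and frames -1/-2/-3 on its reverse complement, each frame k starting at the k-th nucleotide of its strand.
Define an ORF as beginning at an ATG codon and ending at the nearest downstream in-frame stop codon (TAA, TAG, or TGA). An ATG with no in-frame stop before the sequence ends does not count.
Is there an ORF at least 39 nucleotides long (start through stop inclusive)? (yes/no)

Reverse complement (5'→3'): GGTGGATGGCGCGCTAATTTCTATGAAATCAGGAAGCTATGACAATCTGATCCGATAAGATTTGGATTG
Frame +1: CAA TCC AAA TCT TAT CGG ATC AGA TTG TCA TAG CTT CCT GAT TTC ATA GAA ATT AGC GCG CCA TCC ACC — no ATG→stop ORF.
Frame +2: AAT CCA AAT CTT ATC GGA TCA GAT TGT CAT AGC TTC CTG ATT TCA TAG AAA TTA GCG CGC CAT CCA — no ATG→stop ORF.
Frame +3: ATC CAA ATC TTA TCG GAT CAG ATT GTC ATA GCT TCC TGA TTT CAT AGA AAT TAG CGC GCC ATC CAC — no ATG→stop ORF.
Frame -1: GGT GGA TGG CGC GCT AAT TTC TAT GAA ATC AGG AAG CTA TGA CAA TCT GAT CCG ATA AGA TTT GGA TTG — no ATG→stop ORF.
Frame -2: GTG GAT GGC GCG CTA ATT TCT ATG AAA TCA GGA AGC TAT GAC AAT CTG ATC CGA TAA GAT TTG GAT — ATG at 23, stop TAA at 56 → 36 nt.
Frame -3: TGG ATG GCG CGC TAA TTT CTA TGA AAT CAG GAA GCT ATG ACA ATC TGA TCC GAT AAG ATT TGG ATT — ATG at 6, stop TAA at 15 → 12 nt; ATG at 39, stop TGA at 48 → 12 nt.
Largest ORF found is 36 nucleotides < 39, so no.

no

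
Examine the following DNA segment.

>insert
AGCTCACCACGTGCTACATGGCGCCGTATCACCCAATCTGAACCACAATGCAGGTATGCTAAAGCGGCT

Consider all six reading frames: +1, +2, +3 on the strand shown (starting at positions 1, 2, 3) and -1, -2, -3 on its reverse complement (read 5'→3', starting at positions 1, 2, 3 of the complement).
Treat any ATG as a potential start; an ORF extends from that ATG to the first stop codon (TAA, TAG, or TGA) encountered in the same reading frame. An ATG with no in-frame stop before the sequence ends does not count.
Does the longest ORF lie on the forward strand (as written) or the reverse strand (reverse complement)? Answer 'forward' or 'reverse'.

forward

Reverse complement (5'→3'): AGCCGCTTTAGCATACCTGCATTGTGGTTCAGATTGGGTGATACGGCGCCATGTAGCACGTGGTGAGCT
Frame +1: AGC TCA CCA CGT GCT ACA TGG CGC CGT ATC ACC CAA TCT GAA CCA CAA TGC AGG TAT GCT AAA GCG GCT — no ATG→stop ORF.
Frame +2: GCT CAC CAC GTG CTA CAT GGC GCC GTA TCA CCC AAT CTG AAC CAC AAT GCA GGT ATG CTA AAG CGG — no ATG→stop ORF.
Frame +3: CTC ACC ACG TGC TAC ATG GCG CCG TAT CAC CCA ATC TGA ACC ACA ATG CAG GTA TGC TAA AGC GGC — ATG at 18, stop TGA at 39 → 24 nt; ATG at 48, stop TAA at 60 → 15 nt.
Frame -1: AGC CGC TTT AGC ATA CCT GCA TTG TGG TTC AGA TTG GGT GAT ACG GCG CCA TGT AGC ACG TGG TGA GCT — no ATG→stop ORF.
Frame -2: GCC GCT TTA GCA TAC CTG CAT TGT GGT TCA GAT TGG GTG ATA CGG CGC CAT GTA GCA CGT GGT GAG — no ATG→stop ORF.
Frame -3: CCG CTT TAG CAT ACC TGC ATT GTG GTT CAG ATT GGG TGA TAC GGC GCC ATG TAG CAC GTG GTG AGC — ATG at 51, stop TAG at 54 → 6 nt.
Forward-strand max 24 nt; reverse-strand max 6 nt. The forward strand has the longer ORF.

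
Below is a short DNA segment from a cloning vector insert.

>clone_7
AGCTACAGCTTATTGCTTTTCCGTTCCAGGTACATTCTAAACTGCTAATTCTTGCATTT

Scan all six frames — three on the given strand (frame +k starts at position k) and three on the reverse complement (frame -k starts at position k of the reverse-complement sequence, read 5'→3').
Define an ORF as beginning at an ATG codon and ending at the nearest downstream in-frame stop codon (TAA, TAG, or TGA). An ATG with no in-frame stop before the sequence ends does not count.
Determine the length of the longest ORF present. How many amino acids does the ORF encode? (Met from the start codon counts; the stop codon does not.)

Reverse complement (5'→3'): AAATGCAAGAATTAGCAGTTTAGAATGTACCTGGAACGGAAAAGCAATAAGCTGTAGCT
Frame +1: AGC TAC AGC TTA TTG CTT TTC CGT TCC AGG TAC ATT CTA AAC TGC TAA TTC TTG CAT — no ATG→stop ORF.
Frame +2: GCT ACA GCT TAT TGC TTT TCC GTT CCA GGT ACA TTC TAA ACT GCT AAT TCT TGC ATT — no ATG→stop ORF.
Frame +3: CTA CAG CTT ATT GCT TTT CCG TTC CAG GTA CAT TCT AAA CTG CTA ATT CTT GCA TTT — no ATG→stop ORF.
Frame -1: AAA TGC AAG AAT TAG CAG TTT AGA ATG TAC CTG GAA CGG AAA AGC AAT AAG CTG TAG — ATG at 25, stop TAG at 55 → 33 nt.
Frame -2: AAT GCA AGA ATT AGC AGT TTA GAA TGT ACC TGG AAC GGA AAA GCA ATA AGC TGT AGC — no ATG→stop ORF.
Frame -3: ATG CAA GAA TTA GCA GTT TAG AAT GTA CCT GGA ACG GAA AAG CAA TAA GCT GTA GCT — ATG at 3, stop TAG at 21 → 21 nt.
Longest: frame -1, positions 25–57, 33 nt = 11 codons = 10 aa. → 10 amino acids.

10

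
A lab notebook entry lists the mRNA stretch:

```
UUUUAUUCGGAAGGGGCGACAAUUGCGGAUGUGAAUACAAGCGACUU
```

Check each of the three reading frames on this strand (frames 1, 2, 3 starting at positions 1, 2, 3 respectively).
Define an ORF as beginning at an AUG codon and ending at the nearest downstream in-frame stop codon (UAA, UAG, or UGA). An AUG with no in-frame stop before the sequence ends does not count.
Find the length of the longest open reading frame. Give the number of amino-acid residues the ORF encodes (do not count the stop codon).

Frame 1: UUU UAU UCG GAA GGG GCG ACA AUU GCG GAU GUG AAU ACA AGC GAC — no AUG→stop ORF.
Frame 2: UUU AUU CGG AAG GGG CGA CAA UUG CGG AUG UGA AUA CAA GCG ACU — AUG at 29, stop UGA at 32 → 6 nt.
Frame 3: UUA UUC GGA AGG GGC GAC AAU UGC GGA UGU GAA UAC AAG CGA CUU — no AUG→stop ORF.
Longest: frame 2, positions 29–34, 6 nt = 2 codons = 1 aa. → 1 amino acids.

1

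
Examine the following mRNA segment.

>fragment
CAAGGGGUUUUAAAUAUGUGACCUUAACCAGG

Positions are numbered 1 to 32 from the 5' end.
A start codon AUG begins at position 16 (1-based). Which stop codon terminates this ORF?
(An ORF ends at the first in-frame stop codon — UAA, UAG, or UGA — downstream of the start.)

UGA

Codons from position 16: AUG (16–18), UGA (19–21).
The first in-frame stop codon is UGA.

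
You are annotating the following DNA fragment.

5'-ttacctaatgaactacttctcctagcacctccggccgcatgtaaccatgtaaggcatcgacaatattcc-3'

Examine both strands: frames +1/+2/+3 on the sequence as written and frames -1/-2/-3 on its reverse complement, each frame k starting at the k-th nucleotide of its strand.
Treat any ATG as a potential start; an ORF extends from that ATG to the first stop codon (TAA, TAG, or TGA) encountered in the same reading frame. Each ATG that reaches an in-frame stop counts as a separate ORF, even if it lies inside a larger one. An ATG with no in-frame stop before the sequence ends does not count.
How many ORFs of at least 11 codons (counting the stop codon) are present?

Reverse complement (5'→3'): GGAATATTGTCGATGCCTTACATGGTTACATGCGGCCGGAGGTGCTAGGAGAAGTAGTTCATTAGGTAA
Frame +1: TTA CCT AAT GAA CTA CTT CTC CTA GCA CCT CCG GCC GCA TGT AAC CAT GTA AGG CAT CGA CAA TAT TCC — no ATG→stop ORF.
Frame +2: TAC CTA ATG AAC TAC TTC TCC TAG CAC CTC CGG CCG CAT GTA ACC ATG TAA GGC ATC GAC AAT ATT — ATG at 8, stop TAG at 23 → 18 nt; ATG at 47, stop TAA at 50 → 6 nt.
Frame +3: ACC TAA TGA ACT ACT TCT CCT AGC ACC TCC GGC CGC ATG TAA CCA TGT AAG GCA TCG ACA ATA TTC — ATG at 39, stop TAA at 42 → 6 nt.
Frame -1: GGA ATA TTG TCG ATG CCT TAC ATG GTT ACA TGC GGC CGG AGG TGC TAG GAG AAG TAG TTC ATT AGG TAA — ATG at 13, stop TAG at 46 → 36 nt; ATG at 22, stop TAG at 46 → 27 nt.
Frame -2: GAA TAT TGT CGA TGC CTT ACA TGG TTA CAT GCG GCC GGA GGT GCT AGG AGA AGT AGT TCA TTA GGT — no ATG→stop ORF.
Frame -3: AAT ATT GTC GAT GCC TTA CAT GGT TAC ATG CGG CCG GAG GTG CTA GGA GAA GTA GTT CAT TAG GTA — ATG at 30, stop TAG at 63 → 36 nt.
ORFs ≥ 11 codons: frame -1 13–48 (12 codons), frame -3 30–65 (12 codons). Count = 2.

2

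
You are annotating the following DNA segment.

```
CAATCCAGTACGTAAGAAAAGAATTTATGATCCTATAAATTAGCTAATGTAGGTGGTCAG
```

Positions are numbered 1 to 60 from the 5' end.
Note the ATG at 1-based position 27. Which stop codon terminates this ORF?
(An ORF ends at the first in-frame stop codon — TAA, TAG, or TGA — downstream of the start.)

TAA

Codons from position 27: ATG (27–29), ATC (30–32), CTA (33–35), TAA (36–38).
The first in-frame stop codon is TAA.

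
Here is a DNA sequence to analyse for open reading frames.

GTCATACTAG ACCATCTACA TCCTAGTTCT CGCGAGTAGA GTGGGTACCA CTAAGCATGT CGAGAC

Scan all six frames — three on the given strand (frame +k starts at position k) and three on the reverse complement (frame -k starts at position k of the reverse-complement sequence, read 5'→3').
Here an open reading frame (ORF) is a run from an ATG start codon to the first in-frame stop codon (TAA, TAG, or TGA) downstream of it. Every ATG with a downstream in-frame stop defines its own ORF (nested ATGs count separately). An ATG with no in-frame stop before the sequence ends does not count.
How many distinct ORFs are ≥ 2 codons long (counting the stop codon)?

3

Reverse complement (5'→3'): GTCTCGACATGCTTAGTGGTACCCACTCTACTCGCGAGAACTAGGATGTAGATGGTCTAGTATGAC
Frame +1: GTC ATA CTA GAC CAT CTA CAT CCT AGT TCT CGC GAG TAG AGT GGG TAC CAC TAA GCA TGT CGA GAC — no ATG→stop ORF.
Frame +2: TCA TAC TAG ACC ATC TAC ATC CTA GTT CTC GCG AGT AGA GTG GGT ACC ACT AAG CAT GTC GAG — no ATG→stop ORF.
Frame +3: CAT ACT AGA CCA TCT ACA TCC TAG TTC TCG CGA GTA GAG TGG GTA CCA CTA AGC ATG TCG AGA — no ATG→stop ORF.
Frame -1: GTC TCG ACA TGC TTA GTG GTA CCC ACT CTA CTC GCG AGA ACT AGG ATG TAG ATG GTC TAG TAT GAC — ATG at 46, stop TAG at 49 → 6 nt; ATG at 52, stop TAG at 58 → 9 nt.
Frame -2: TCT CGA CAT GCT TAG TGG TAC CCA CTC TAC TCG CGA GAA CTA GGA TGT AGA TGG TCT AGT ATG — no ATG→stop ORF.
Frame -3: CTC GAC ATG CTT AGT GGT ACC CAC TCT ACT CGC GAG AAC TAG GAT GTA GAT GGT CTA GTA TGA — ATG at 9, stop TAG at 42 → 36 nt.
ORFs ≥ 2 codons: frame -1 46–51 (2 codons), frame -1 52–60 (3 codons), frame -3 9–44 (12 codons). Count = 3.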